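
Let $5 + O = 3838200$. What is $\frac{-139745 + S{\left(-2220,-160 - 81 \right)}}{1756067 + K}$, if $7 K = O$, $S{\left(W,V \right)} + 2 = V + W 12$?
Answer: $- \frac{26509}{366606} \approx -0.072309$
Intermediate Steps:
$O = 3838195$ ($O = -5 + 3838200 = 3838195$)
$S{\left(W,V \right)} = -2 + V + 12 W$ ($S{\left(W,V \right)} = -2 + \left(V + W 12\right) = -2 + \left(V + 12 W\right) = -2 + V + 12 W$)
$K = \frac{3838195}{7}$ ($K = \frac{1}{7} \cdot 3838195 = \frac{3838195}{7} \approx 5.4831 \cdot 10^{5}$)
$\frac{-139745 + S{\left(-2220,-160 - 81 \right)}}{1756067 + K} = \frac{-139745 - 26883}{1756067 + \frac{3838195}{7}} = \frac{-139745 - 26883}{\frac{16130664}{7}} = \left(-139745 - 26883\right) \frac{7}{16130664} = \left(-166628\right) \frac{7}{16130664} = - \frac{26509}{366606}$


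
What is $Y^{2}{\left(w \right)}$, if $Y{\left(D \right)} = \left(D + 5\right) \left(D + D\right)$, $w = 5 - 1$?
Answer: $5184$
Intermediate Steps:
$w = 4$ ($w = 5 - 1 = 4$)
$Y{\left(D \right)} = 2 D \left(5 + D\right)$ ($Y{\left(D \right)} = \left(5 + D\right) 2 D = 2 D \left(5 + D\right)$)
$Y^{2}{\left(w \right)} = \left(2 \cdot 4 \left(5 + 4\right)\right)^{2} = \left(2 \cdot 4 \cdot 9\right)^{2} = 72^{2} = 5184$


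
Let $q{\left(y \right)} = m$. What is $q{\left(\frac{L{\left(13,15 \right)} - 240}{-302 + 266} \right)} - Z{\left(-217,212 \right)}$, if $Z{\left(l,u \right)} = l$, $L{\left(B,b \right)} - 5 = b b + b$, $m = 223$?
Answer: $440$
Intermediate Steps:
$L{\left(B,b \right)} = 5 + b + b^{2}$ ($L{\left(B,b \right)} = 5 + \left(b b + b\right) = 5 + \left(b^{2} + b\right) = 5 + \left(b + b^{2}\right) = 5 + b + b^{2}$)
$q{\left(y \right)} = 223$
$q{\left(\frac{L{\left(13,15 \right)} - 240}{-302 + 266} \right)} - Z{\left(-217,212 \right)} = 223 - -217 = 223 + 217 = 440$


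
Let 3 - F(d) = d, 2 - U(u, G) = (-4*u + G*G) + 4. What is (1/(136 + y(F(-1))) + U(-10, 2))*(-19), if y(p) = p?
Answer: 122341/140 ≈ 873.86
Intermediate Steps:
U(u, G) = -2 - G² + 4*u (U(u, G) = 2 - ((-4*u + G*G) + 4) = 2 - ((-4*u + G²) + 4) = 2 - ((G² - 4*u) + 4) = 2 - (4 + G² - 4*u) = 2 + (-4 - G² + 4*u) = -2 - G² + 4*u)
F(d) = 3 - d
(1/(136 + y(F(-1))) + U(-10, 2))*(-19) = (1/(136 + (3 - 1*(-1))) + (-2 - 1*2² + 4*(-10)))*(-19) = (1/(136 + (3 + 1)) + (-2 - 1*4 - 40))*(-19) = (1/(136 + 4) + (-2 - 4 - 40))*(-19) = (1/140 - 46)*(-19) = -6439/140*(-19) = 122341/140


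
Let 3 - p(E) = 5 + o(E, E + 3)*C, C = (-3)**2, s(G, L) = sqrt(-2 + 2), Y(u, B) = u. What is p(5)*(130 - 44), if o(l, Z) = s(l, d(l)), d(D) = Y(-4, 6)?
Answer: -172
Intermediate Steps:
d(D) = -4
s(G, L) = 0 (s(G, L) = sqrt(0) = 0)
o(l, Z) = 0
C = 9
p(E) = -2 (p(E) = 3 - (5 + 0*9) = 3 - (5 + 0) = 3 - 1*5 = 3 - 5 = -2)
p(5)*(130 - 44) = -2*(130 - 44) = -2*86 = -172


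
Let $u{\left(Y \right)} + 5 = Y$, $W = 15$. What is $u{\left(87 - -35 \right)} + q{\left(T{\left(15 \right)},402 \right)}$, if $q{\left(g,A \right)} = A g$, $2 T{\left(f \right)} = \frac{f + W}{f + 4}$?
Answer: $\frac{8253}{19} \approx 434.37$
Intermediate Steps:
$u{\left(Y \right)} = -5 + Y$
$T{\left(f \right)} = \frac{15 + f}{2 \left(4 + f\right)}$ ($T{\left(f \right)} = \frac{\left(f + 15\right) \frac{1}{f + 4}}{2} = \frac{\left(15 + f\right) \frac{1}{4 + f}}{2} = \frac{\frac{1}{4 + f} \left(15 + f\right)}{2} = \frac{15 + f}{2 \left(4 + f\right)}$)
$u{\left(87 - -35 \right)} + q{\left(T{\left(15 \right)},402 \right)} = \left(-5 + \left(87 - -35\right)\right) + 402 \frac{15 + 15}{2 \left(4 + 15\right)} = \left(-5 + \left(87 + 35\right)\right) + 402 \cdot \frac{1}{2} \cdot \frac{1}{19} \cdot 30 = \left(-5 + 122\right) + 402 \cdot \frac{1}{2} \cdot \frac{1}{19} \cdot 30 = 117 + 402 \cdot \frac{15}{19} = 117 + \frac{6030}{19} = \frac{8253}{19}$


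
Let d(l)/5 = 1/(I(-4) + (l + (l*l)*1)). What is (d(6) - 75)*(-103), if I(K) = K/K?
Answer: 331660/43 ≈ 7713.0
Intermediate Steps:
I(K) = 1
d(l) = 5/(1 + l + l²) (d(l) = 5/(1 + (l + (l*l)*1)) = 5/(1 + (l + l²*1)) = 5/(1 + (l + l²)) = 5/(1 + l + l²))
(d(6) - 75)*(-103) = (5/(1 + 6 + 6²) - 75)*(-103) = (5/(1 + 6 + 36) - 75)*(-103) = (5/43 - 75)*(-103) = -3220/43*(-103) = 331660/43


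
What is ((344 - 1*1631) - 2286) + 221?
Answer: -3352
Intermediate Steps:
((344 - 1*1631) - 2286) + 221 = ((344 - 1631) - 2286) + 221 = (-1287 - 2286) + 221 = -3573 + 221 = -3352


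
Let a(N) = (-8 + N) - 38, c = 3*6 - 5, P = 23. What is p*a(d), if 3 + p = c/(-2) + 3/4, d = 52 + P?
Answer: -1015/4 ≈ -253.75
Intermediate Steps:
c = 13 (c = 18 - 5 = 13)
d = 75 (d = 52 + 23 = 75)
a(N) = -46 + N
p = -35/4 (p = -3 + (13/(-2) + 3/4) = -3 + (13*(-1/2) + 3*(1/4)) = -3 + (-13/2 + 3/4) = -3 - 23/4 = -35/4 ≈ -8.7500)
p*a(d) = -35*(-46 + 75)/4 = -35/4*29 = -1015/4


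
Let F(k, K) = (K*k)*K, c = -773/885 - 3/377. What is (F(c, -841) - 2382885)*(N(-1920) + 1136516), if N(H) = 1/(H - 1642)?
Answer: -140018775170288226599/40980810 ≈ -3.4167e+12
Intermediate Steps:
c = -294076/333645 (c = -773*1/885 - 3*1/377 = -773/885 - 3/377 = -294076/333645 ≈ -0.88140)
N(H) = 1/(-1642 + H)
F(k, K) = k*K²
(F(c, -841) - 2382885)*(N(-1920) + 1136516) = (-294076/333645*(-841)² - 2382885)*(1/(-1642 - 1920) + 1136516) = (-294076/333645*707281 - 2382885)*(1/(-3562) + 1136516) = (-7172219564/11505 - 2382885)*(-1/3562 + 1136516) = -34587311489/11505*4048269991/3562 = -140018775170288226599/40980810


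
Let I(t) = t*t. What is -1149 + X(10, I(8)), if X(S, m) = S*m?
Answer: -509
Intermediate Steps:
I(t) = t**2
-1149 + X(10, I(8)) = -1149 + 10*8**2 = -1149 + 10*64 = -1149 + 640 = -509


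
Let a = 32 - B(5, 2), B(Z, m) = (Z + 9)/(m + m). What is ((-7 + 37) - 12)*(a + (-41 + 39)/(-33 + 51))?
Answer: 511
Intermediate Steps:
B(Z, m) = (9 + Z)/(2*m) (B(Z, m) = (9 + Z)/((2*m)) = (9 + Z)*(1/(2*m)) = (9 + Z)/(2*m))
a = 57/2 (a = 32 - (9 + 5)/(2*2) = 32 - 14/(2*2) = 32 - 1*7/2 = 32 - 7/2 = 57/2 ≈ 28.500)
((-7 + 37) - 12)*(a + (-41 + 39)/(-33 + 51)) = ((-7 + 37) - 12)*(57/2 + (-41 + 39)/(-33 + 51)) = (30 - 12)*(57/2 - 2/18) = 18*(57/2 - 2*1/18) = 18*(57/2 - ⅑) = 18*(511/18) = 511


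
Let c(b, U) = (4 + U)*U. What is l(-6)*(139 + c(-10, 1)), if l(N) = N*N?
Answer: 5184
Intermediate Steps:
c(b, U) = U*(4 + U)
l(N) = N²
l(-6)*(139 + c(-10, 1)) = (-6)²*(139 + 1*(4 + 1)) = 36*(139 + 1*5) = 36*(139 + 5) = 36*144 = 5184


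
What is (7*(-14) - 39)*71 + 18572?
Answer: 8845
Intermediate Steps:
(7*(-14) - 39)*71 + 18572 = (-98 - 39)*71 + 18572 = -137*71 + 18572 = -9727 + 18572 = 8845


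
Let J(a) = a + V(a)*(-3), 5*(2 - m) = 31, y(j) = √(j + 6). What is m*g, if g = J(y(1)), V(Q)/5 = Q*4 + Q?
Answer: 1554*√7/5 ≈ 822.30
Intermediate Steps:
y(j) = √(6 + j)
V(Q) = 25*Q (V(Q) = 5*(Q*4 + Q) = 5*(4*Q + Q) = 5*(5*Q) = 25*Q)
m = -21/5 (m = 2 - ⅕*31 = 2 - 31/5 = -21/5 ≈ -4.2000)
J(a) = -74*a (J(a) = a + (25*a)*(-3) = a - 75*a = -74*a)
g = -74*√7 (g = -74*√(6 + 1) = -74*√7 ≈ -195.79)
m*g = -(-1554)*√7/5 = 1554*√7/5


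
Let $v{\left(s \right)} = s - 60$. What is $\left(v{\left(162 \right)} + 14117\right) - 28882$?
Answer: $-14663$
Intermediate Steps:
$v{\left(s \right)} = -60 + s$
$\left(v{\left(162 \right)} + 14117\right) - 28882 = \left(\left(-60 + 162\right) + 14117\right) - 28882 = \left(102 + 14117\right) - 28882 = 14219 - 28882 = -14663$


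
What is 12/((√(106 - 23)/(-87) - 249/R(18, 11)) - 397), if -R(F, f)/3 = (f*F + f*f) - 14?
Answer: -3352062745080/110821384705201 + 97118100*√83/110821384705201 ≈ -0.030239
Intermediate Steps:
R(F, f) = 42 - 3*f² - 3*F*f (R(F, f) = -3*((f*F + f*f) - 14) = -3*((F*f + f²) - 14) = -3*((f² + F*f) - 14) = -3*(-14 + f² + F*f) = 42 - 3*f² - 3*F*f)
12/((√(106 - 23)/(-87) - 249/R(18, 11)) - 397) = 12/((√(106 - 23)/(-87) - 249/(42 - 3*11² - 3*18*11)) - 397) = 12/((√83*(-1/87) - 249/(42 - 3*121 - 594)) - 397) = 12/((-√83/87 - 249/(42 - 363 - 594)) - 397) = 12/((-√83/87 - 249/(-915)) - 397) = 12/((-√83/87 - 249*(-1/915)) - 397) = 12/((-√83/87 + 83/305) - 397) = 12/((83/305 - √83/87) - 397) = 12/(-121002/305 - √83/87)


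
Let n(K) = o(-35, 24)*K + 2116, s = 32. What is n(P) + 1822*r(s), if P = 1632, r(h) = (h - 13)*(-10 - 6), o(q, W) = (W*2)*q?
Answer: -3293532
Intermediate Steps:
o(q, W) = 2*W*q (o(q, W) = (2*W)*q = 2*W*q)
r(h) = 208 - 16*h (r(h) = (-13 + h)*(-16) = 208 - 16*h)
n(K) = 2116 - 1680*K (n(K) = (2*24*(-35))*K + 2116 = -1680*K + 2116 = 2116 - 1680*K)
n(P) + 1822*r(s) = (2116 - 1680*1632) + 1822*(208 - 16*32) = (2116 - 2741760) + 1822*(208 - 512) = -2739644 + 1822*(-304) = -2739644 - 553888 = -3293532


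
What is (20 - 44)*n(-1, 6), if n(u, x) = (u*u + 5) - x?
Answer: 0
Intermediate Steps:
n(u, x) = 5 + u² - x (n(u, x) = (u² + 5) - x = (5 + u²) - x = 5 + u² - x)
(20 - 44)*n(-1, 6) = (20 - 44)*(5 + (-1)² - 1*6) = -24*(5 + 1 - 6) = -24*0 = 0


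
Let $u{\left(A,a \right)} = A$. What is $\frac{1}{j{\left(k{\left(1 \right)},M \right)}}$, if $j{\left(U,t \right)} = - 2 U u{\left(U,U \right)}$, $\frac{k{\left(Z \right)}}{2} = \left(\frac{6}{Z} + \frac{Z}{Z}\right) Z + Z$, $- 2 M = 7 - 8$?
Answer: $- \frac{1}{512} \approx -0.0019531$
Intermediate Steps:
$M = \frac{1}{2}$ ($M = - \frac{7 - 8}{2} = \left(- \frac{1}{2}\right) \left(-1\right) = \frac{1}{2} \approx 0.5$)
$k{\left(Z \right)} = 2 Z + 2 Z \left(1 + \frac{6}{Z}\right)$ ($k{\left(Z \right)} = 2 \left(\left(\frac{6}{Z} + \frac{Z}{Z}\right) Z + Z\right) = 2 \left(\left(\frac{6}{Z} + 1\right) Z + Z\right) = 2 \left(\left(1 + \frac{6}{Z}\right) Z + Z\right) = 2 \left(Z \left(1 + \frac{6}{Z}\right) + Z\right) = 2 \left(Z + Z \left(1 + \frac{6}{Z}\right)\right) = 2 Z + 2 Z \left(1 + \frac{6}{Z}\right)$)
$j{\left(U,t \right)} = - 2 U^{2}$ ($j{\left(U,t \right)} = - 2 U U = - 2 U^{2}$)
$\frac{1}{j{\left(k{\left(1 \right)},M \right)}} = \frac{1}{\left(-2\right) \left(12 + 4 \cdot 1\right)^{2}} = \frac{1}{\left(-2\right) \left(12 + 4\right)^{2}} = \frac{1}{\left(-2\right) 16^{2}} = \frac{1}{\left(-2\right) 256} = \frac{1}{-512} = - \frac{1}{512}$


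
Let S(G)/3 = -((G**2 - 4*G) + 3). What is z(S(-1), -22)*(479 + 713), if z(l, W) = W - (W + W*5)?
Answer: 131120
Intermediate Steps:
S(G) = -9 - 3*G**2 + 12*G (S(G) = 3*(-((G**2 - 4*G) + 3)) = 3*(-(3 + G**2 - 4*G)) = 3*(-3 - G**2 + 4*G) = -9 - 3*G**2 + 12*G)
z(l, W) = -5*W (z(l, W) = W - (W + 5*W) = W - 6*W = -5*W)
z(S(-1), -22)*(479 + 713) = (-5*(-22))*(479 + 713) = 110*1192 = 131120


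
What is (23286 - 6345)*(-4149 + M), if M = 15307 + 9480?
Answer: 349628358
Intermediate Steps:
M = 24787
(23286 - 6345)*(-4149 + M) = (23286 - 6345)*(-4149 + 24787) = 16941*20638 = 349628358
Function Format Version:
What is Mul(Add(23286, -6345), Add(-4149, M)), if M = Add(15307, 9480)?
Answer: 349628358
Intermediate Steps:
M = 24787
Mul(Add(23286, -6345), Add(-4149, M)) = Mul(Add(23286, -6345), Add(-4149, 24787)) = Mul(16941, 20638) = 349628358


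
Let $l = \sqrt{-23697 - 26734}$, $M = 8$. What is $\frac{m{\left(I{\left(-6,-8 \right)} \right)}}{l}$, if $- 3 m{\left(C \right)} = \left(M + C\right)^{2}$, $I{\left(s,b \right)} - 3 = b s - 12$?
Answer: $\frac{47 i \sqrt{50431}}{3219} \approx 3.2789 i$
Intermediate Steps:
$I{\left(s,b \right)} = -9 + b s$ ($I{\left(s,b \right)} = 3 + \left(b s - 12\right) = 3 + \left(-12 + b s\right) = -9 + b s$)
$m{\left(C \right)} = - \frac{\left(8 + C\right)^{2}}{3}$
$l = i \sqrt{50431}$ ($l = \sqrt{-50431} = i \sqrt{50431} \approx 224.57 i$)
$\frac{m{\left(I{\left(-6,-8 \right)} \right)}}{l} = \frac{\left(- \frac{1}{3}\right) \left(8 - -39\right)^{2}}{i \sqrt{50431}} = - \frac{\left(8 + \left(-9 + 48\right)\right)^{2}}{3} \left(- \frac{i \sqrt{50431}}{50431}\right) = - \frac{\left(8 + 39\right)^{2}}{3} \left(- \frac{i \sqrt{50431}}{50431}\right) = - \frac{47^{2}}{3} \left(- \frac{i \sqrt{50431}}{50431}\right) = \left(- \frac{1}{3}\right) 2209 \left(- \frac{i \sqrt{50431}}{50431}\right) = - \frac{2209 \left(- \frac{i \sqrt{50431}}{50431}\right)}{3} = \frac{47 i \sqrt{50431}}{3219}$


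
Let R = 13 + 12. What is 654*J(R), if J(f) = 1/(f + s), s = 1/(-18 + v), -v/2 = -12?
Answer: 3924/151 ≈ 25.987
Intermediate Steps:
v = 24 (v = -2*(-12) = 24)
s = 1/6 (s = 1/(-18 + 24) = 1/6 ≈ 0.16667)
R = 25
J(f) = 1/(1/6 + f) (J(f) = 1/(f + 1/6) = 1/(1/6 + f))
654*J(R) = 654*(6/(1 + 6*25)) = 654*(6/(1 + 150)) = 654*(6/151) = 3924/151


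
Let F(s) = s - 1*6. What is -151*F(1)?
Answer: 755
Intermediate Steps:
F(s) = -6 + s (F(s) = s - 6 = -6 + s)
-151*F(1) = -151*(-6 + 1) = -151*(-5) = 755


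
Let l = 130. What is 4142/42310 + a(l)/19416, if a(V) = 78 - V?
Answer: 9777619/102686370 ≈ 0.095218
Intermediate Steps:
4142/42310 + a(l)/19416 = 4142/42310 + (78 - 1*130)/19416 = 4142*(1/42310) + (78 - 130)*(1/19416) = 2071/21155 - 52*1/19416 = 2071/21155 - 13/4854 = 9777619/102686370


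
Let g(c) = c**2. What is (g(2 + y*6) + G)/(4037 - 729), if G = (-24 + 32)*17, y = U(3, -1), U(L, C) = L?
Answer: 134/827 ≈ 0.16203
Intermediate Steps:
y = 3
G = 136 (G = 8*17 = 136)
(g(2 + y*6) + G)/(4037 - 729) = ((2 + 3*6)**2 + 136)/(4037 - 729) = ((2 + 18)**2 + 136)/3308 = (20**2 + 136)*(1/3308) = (400 + 136)*(1/3308) = 536*(1/3308) = 134/827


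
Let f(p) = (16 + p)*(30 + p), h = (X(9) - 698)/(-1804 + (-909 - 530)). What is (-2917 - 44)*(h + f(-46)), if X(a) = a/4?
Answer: -5687661/4 ≈ -1.4219e+6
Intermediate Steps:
X(a) = a/4 (X(a) = a*(1/4) = a/4)
h = 121/564 (h = ((1/4)*9 - 698)/(-1804 + (-909 - 530)) = (9/4 - 698)/(-1804 - 1439) = -2783/4/(-3243) = -2783/4*(-1/3243) = 121/564 ≈ 0.21454)
(-2917 - 44)*(h + f(-46)) = (-2917 - 44)*(121/564 + (480 + (-46)**2 + 46*(-46))) = -2961*(121/564 + (480 + 2116 - 2116)) = -2961*(121/564 + 480) = -2961*270841/564 = -5687661/4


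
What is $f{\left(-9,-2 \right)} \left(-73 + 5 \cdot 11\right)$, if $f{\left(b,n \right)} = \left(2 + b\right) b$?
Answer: $-1134$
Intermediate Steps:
$f{\left(b,n \right)} = b \left(2 + b\right)$
$f{\left(-9,-2 \right)} \left(-73 + 5 \cdot 11\right) = - 9 \left(2 - 9\right) \left(-73 + 5 \cdot 11\right) = \left(-9\right) \left(-7\right) \left(-73 + 55\right) = 63 \left(-18\right) = -1134$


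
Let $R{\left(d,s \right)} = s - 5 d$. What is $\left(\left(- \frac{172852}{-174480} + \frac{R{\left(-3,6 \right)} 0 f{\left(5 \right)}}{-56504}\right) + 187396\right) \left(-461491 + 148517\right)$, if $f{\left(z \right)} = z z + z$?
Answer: $- \frac{1279164913376971}{21810} \approx -5.865 \cdot 10^{10}$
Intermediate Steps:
$f{\left(z \right)} = z + z^{2}$ ($f{\left(z \right)} = z^{2} + z = z + z^{2}$)
$\left(\left(- \frac{172852}{-174480} + \frac{R{\left(-3,6 \right)} 0 f{\left(5 \right)}}{-56504}\right) + 187396\right) \left(-461491 + 148517\right) = \left(\left(- \frac{172852}{-174480} + \frac{\left(6 - -15\right) 0 \cdot 5 \left(1 + 5\right)}{-56504}\right) + 187396\right) \left(-461491 + 148517\right) = \left(\left(\left(-172852\right) \left(- \frac{1}{174480}\right) + \left(6 + 15\right) 0 \cdot 5 \cdot 6 \left(- \frac{1}{56504}\right)\right) + 187396\right) \left(-312974\right) = \left(\left(\frac{43213}{43620} + 21 \cdot 0 \cdot 30 \left(- \frac{1}{56504}\right)\right) + 187396\right) \left(-312974\right) = \left(\left(\frac{43213}{43620} + 0 \cdot 30 \left(- \frac{1}{56504}\right)\right) + 187396\right) \left(-312974\right) = \left(\left(\frac{43213}{43620} + 0 \left(- \frac{1}{56504}\right)\right) + 187396\right) \left(-312974\right) = \left(\left(\frac{43213}{43620} + 0\right) + 187396\right) \left(-312974\right) = \left(\frac{43213}{43620} + 187396\right) \left(-312974\right) = \frac{8174256733}{43620} \left(-312974\right) = - \frac{1279164913376971}{21810}$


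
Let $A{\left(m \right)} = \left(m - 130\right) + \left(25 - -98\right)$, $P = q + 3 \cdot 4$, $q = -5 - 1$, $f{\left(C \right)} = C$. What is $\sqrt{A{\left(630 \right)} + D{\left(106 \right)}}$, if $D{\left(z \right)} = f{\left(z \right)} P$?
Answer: $\sqrt{1259} \approx 35.482$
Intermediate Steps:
$q = -6$ ($q = -5 - 1 = -6$)
$P = 6$ ($P = -6 + 3 \cdot 4 = -6 + 12 = 6$)
$A{\left(m \right)} = -7 + m$ ($A{\left(m \right)} = \left(-130 + m\right) + \left(25 + 98\right) = \left(-130 + m\right) + 123 = -7 + m$)
$D{\left(z \right)} = 6 z$ ($D{\left(z \right)} = z 6 = 6 z$)
$\sqrt{A{\left(630 \right)} + D{\left(106 \right)}} = \sqrt{\left(-7 + 630\right) + 6 \cdot 106} = \sqrt{623 + 636} = \sqrt{1259}$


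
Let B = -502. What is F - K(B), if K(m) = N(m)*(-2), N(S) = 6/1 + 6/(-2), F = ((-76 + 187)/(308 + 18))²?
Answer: 649977/106276 ≈ 6.1159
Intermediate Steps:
F = 12321/106276 (F = (111/326)² = 12321/106276 ≈ 0.11593)
N(S) = 3 (N(S) = 6*1 + 6*(-½) = 6 - 3 = 3)
K(m) = -6 (K(m) = 3*(-2) = -6)
F - K(B) = 12321/106276 - 1*(-6) = 12321/106276 + 6 = 649977/106276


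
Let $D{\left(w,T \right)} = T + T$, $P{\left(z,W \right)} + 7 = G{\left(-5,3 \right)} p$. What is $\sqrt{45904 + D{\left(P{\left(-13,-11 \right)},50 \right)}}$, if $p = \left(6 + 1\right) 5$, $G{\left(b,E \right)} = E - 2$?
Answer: $2 \sqrt{11501} \approx 214.49$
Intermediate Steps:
$G{\left(b,E \right)} = -2 + E$
$p = 35$ ($p = 7 \cdot 5 = 35$)
$P{\left(z,W \right)} = 28$ ($P{\left(z,W \right)} = -7 + \left(-2 + 3\right) 35 = -7 + 1 \cdot 35 = -7 + 35 = 28$)
$D{\left(w,T \right)} = 2 T$
$\sqrt{45904 + D{\left(P{\left(-13,-11 \right)},50 \right)}} = \sqrt{45904 + 2 \cdot 50} = \sqrt{45904 + 100} = \sqrt{46004} = 2 \sqrt{11501}$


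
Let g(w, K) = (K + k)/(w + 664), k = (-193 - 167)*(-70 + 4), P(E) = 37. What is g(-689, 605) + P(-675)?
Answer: -4688/5 ≈ -937.60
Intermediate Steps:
k = 23760 (k = -360*(-66) = 23760)
g(w, K) = (23760 + K)/(664 + w) (g(w, K) = (K + 23760)/(w + 664) = (23760 + K)/(664 + w))
g(-689, 605) + P(-675) = (23760 + 605)/(664 - 689) + 37 = 24365/(-25) + 37 = -1/25*24365 + 37 = -4873/5 + 37 = -4688/5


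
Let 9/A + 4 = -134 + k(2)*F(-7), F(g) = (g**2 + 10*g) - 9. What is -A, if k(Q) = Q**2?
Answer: 3/86 ≈ 0.034884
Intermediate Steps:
F(g) = -9 + g**2 + 10*g
A = -3/86 (A = 9/(-4 + (-134 + 2**2*(-9 + (-7)**2 + 10*(-7)))) = 9/(-4 + (-134 + 4*(-9 + 49 - 70))) = 9/(-4 + (-134 + 4*(-30))) = 9/(-4 + (-134 - 120)) = 9/(-4 - 254) = 9/(-258) = 9*(-1/258) = -3/86 ≈ -0.034884)
-A = -1*(-3/86) = 3/86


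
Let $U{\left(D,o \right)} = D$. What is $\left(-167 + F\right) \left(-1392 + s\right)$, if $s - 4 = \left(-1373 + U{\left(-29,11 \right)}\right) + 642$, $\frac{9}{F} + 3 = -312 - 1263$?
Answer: $\frac{94345530}{263} \approx 3.5873 \cdot 10^{5}$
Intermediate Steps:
$F = - \frac{3}{526}$ ($F = \frac{9}{-3 - 1575} = \frac{9}{-1578} = 9 \left(- \frac{1}{1578}\right) = - \frac{3}{526} \approx -0.0057034$)
$s = -756$ ($s = 4 + \left(\left(-1373 - 29\right) + 642\right) = 4 + \left(-1402 + 642\right) = 4 - 760 = -756$)
$\left(-167 + F\right) \left(-1392 + s\right) = \left(-167 - \frac{3}{526}\right) \left(-1392 - 756\right) = \left(- \frac{87845}{526}\right) \left(-2148\right) = \frac{94345530}{263}$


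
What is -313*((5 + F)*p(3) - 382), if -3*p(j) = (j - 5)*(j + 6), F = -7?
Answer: 123322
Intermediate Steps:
p(j) = -(-5 + j)*(6 + j)/3 (p(j) = -(j - 5)*(j + 6)/3 = -(-5 + j)*(6 + j)/3)
-313*((5 + F)*p(3) - 382) = -313*((5 - 7)*(10 - ⅓*3 - ⅓*3²) - 382) = -313*(-2*(10 - 1 - ⅓*9) - 382) = -313*(-2*(10 - 1 - 3) - 382) = -313*(-2*6 - 382) = -313*(-12 - 382) = -313*(-394) = 123322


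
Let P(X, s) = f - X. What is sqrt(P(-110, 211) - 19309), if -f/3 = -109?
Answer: 2*I*sqrt(4718) ≈ 137.38*I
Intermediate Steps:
f = 327 (f = -3*(-109) = 327)
P(X, s) = 327 - X
sqrt(P(-110, 211) - 19309) = sqrt((327 - 1*(-110)) - 19309) = sqrt((327 + 110) - 19309) = sqrt(437 - 19309) = sqrt(-18872) = 2*I*sqrt(4718)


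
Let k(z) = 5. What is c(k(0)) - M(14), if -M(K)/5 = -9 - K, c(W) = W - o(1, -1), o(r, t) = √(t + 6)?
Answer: -110 - √5 ≈ -112.24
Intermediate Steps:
o(r, t) = √(6 + t)
c(W) = W - √5 (c(W) = W - √(6 - 1) = W - √5)
M(K) = 45 + 5*K (M(K) = -5*(-9 - K) = 45 + 5*K)
c(k(0)) - M(14) = (5 - √5) - (45 + 5*14) = (5 - √5) - (45 + 70) = (5 - √5) - 1*115 = (5 - √5) - 115 = -110 - √5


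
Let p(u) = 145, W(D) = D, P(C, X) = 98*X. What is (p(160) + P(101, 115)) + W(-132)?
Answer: 11283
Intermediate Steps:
(p(160) + P(101, 115)) + W(-132) = (145 + 98*115) - 132 = (145 + 11270) - 132 = 11415 - 132 = 11283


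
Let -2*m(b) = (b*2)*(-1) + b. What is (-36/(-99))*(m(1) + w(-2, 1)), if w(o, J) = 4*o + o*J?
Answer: -38/11 ≈ -3.4545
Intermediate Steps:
w(o, J) = 4*o + J*o
m(b) = b/2 (m(b) = -((b*2)*(-1) + b)/2 = -((2*b)*(-1) + b)/2 = -(-2*b + b)/2 = -(-1)*b/2 = b/2)
(-36/(-99))*(m(1) + w(-2, 1)) = (-36/(-99))*((1/2)*1 - 2*(4 + 1)) = (-36*(-1/99))*(1/2 - 2*5) = 4*(1/2 - 10)/11 = (4/11)*(-19/2) = -38/11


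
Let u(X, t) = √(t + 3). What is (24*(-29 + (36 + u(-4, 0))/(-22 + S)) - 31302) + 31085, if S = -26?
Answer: -931 - √3/2 ≈ -931.87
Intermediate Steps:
u(X, t) = √(3 + t)
(24*(-29 + (36 + u(-4, 0))/(-22 + S)) - 31302) + 31085 = (24*(-29 + (36 + √(3 + 0))/(-22 - 26)) - 31302) + 31085 = (24*(-29 + (36 + √3)/(-48)) - 31302) + 31085 = (24*(-29 + (36 + √3)*(-1/48)) - 31302) + 31085 = (24*(-29 + (-¾ - √3/48)) - 31302) + 31085 = (24*(-119/4 - √3/48) - 31302) + 31085 = ((-714 - √3/2) - 31302) + 31085 = (-32016 - √3/2) + 31085 = -931 - √3/2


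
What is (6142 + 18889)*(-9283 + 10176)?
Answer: 22352683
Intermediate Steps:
(6142 + 18889)*(-9283 + 10176) = 25031*893 = 22352683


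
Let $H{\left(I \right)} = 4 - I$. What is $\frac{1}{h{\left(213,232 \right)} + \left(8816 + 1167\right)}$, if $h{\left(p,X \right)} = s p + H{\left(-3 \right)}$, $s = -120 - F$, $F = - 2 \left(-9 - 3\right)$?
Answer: $- \frac{1}{20682} \approx -4.8351 \cdot 10^{-5}$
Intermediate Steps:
$F = 24$ ($F = \left(-2\right) \left(-12\right) = 24$)
$s = -144$ ($s = -120 - 24 = -144$)
$h{\left(p,X \right)} = 7 - 144 p$ ($h{\left(p,X \right)} = - 144 p + \left(4 - -3\right) = - 144 p + \left(4 + 3\right) = - 144 p + 7 = 7 - 144 p$)
$\frac{1}{h{\left(213,232 \right)} + \left(8816 + 1167\right)} = \frac{1}{\left(7 - 30672\right) + \left(8816 + 1167\right)} = \frac{1}{\left(7 - 30672\right) + 9983} = \frac{1}{-30665 + 9983} = \frac{1}{-20682} = - \frac{1}{20682}$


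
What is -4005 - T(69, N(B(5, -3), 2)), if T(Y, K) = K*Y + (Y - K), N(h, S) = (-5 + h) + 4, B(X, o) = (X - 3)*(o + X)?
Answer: -4278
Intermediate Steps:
B(X, o) = (-3 + X)*(X + o)
N(h, S) = -1 + h
T(Y, K) = Y - K + K*Y
-4005 - T(69, N(B(5, -3), 2)) = -4005 - (69 - (-1 + (5**2 - 3*5 - 3*(-3) + 5*(-3))) + (-1 + (5**2 - 3*5 - 3*(-3) + 5*(-3)))*69) = -4005 - (69 - (-1 + (25 - 15 + 9 - 15)) + (-1 + (25 - 15 + 9 - 15))*69) = -4005 - (69 - (-1 + 4) + (-1 + 4)*69) = -4005 - (69 - 1*3 + 3*69) = -4005 - (69 - 3 + 207) = -4005 - 1*273 = -4005 - 273 = -4278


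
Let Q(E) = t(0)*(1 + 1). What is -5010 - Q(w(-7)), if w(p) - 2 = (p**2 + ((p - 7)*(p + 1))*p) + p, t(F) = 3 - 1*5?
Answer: -5006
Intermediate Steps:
t(F) = -2 (t(F) = 3 - 5 = -2)
w(p) = 2 + p + p**2 + p*(1 + p)*(-7 + p) (w(p) = 2 + ((p**2 + ((p - 7)*(p + 1))*p) + p) = 2 + ((p**2 + ((-7 + p)*(1 + p))*p) + p) = 2 + ((p**2 + ((1 + p)*(-7 + p))*p) + p) = 2 + ((p**2 + p*(1 + p)*(-7 + p)) + p) = 2 + (p + p**2 + p*(1 + p)*(-7 + p)) = 2 + p + p**2 + p*(1 + p)*(-7 + p))
Q(E) = -4 (Q(E) = -2*(1 + 1) = -2*2 = -4)
-5010 - Q(w(-7)) = -5010 - 1*(-4) = -5010 + 4 = -5006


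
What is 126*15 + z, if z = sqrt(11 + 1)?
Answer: 1890 + 2*sqrt(3) ≈ 1893.5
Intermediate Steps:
z = 2*sqrt(3) (z = sqrt(12) = 2*sqrt(3) ≈ 3.4641)
126*15 + z = 126*15 + 2*sqrt(3) = 1890 + 2*sqrt(3)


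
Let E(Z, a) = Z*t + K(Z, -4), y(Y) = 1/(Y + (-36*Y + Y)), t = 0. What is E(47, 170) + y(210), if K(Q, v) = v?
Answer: -28561/7140 ≈ -4.0001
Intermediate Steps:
y(Y) = -1/(34*Y) (y(Y) = 1/(Y - 35*Y) = 1/(-34*Y) = -1/(34*Y))
E(Z, a) = -4 (E(Z, a) = Z*0 - 4 = 0 - 4 = -4)
E(47, 170) + y(210) = -4 - 1/34/210 = -4 - 1/34*1/210 = -4 - 1/7140 = -28561/7140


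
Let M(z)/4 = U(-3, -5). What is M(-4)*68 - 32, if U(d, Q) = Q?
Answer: -1392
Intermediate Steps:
M(z) = -20 (M(z) = 4*(-5) = -20)
M(-4)*68 - 32 = -20*68 - 32 = -1360 - 32 = -1392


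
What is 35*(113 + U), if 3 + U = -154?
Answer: -1540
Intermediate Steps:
U = -157 (U = -3 - 154 = -157)
35*(113 + U) = 35*(113 - 157) = 35*(-44) = -1540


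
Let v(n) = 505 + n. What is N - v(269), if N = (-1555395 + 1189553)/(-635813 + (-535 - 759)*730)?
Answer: -1222889300/1580433 ≈ -773.77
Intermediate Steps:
N = 365842/1580433 (N = -365842/(-635813 - 1294*730) = -365842/(-635813 - 944620) = -365842/(-1580433) = -365842*(-1/1580433) = 365842/1580433 ≈ 0.23148)
N - v(269) = 365842/1580433 - (505 + 269) = 365842/1580433 - 1*774 = 365842/1580433 - 774 = -1222889300/1580433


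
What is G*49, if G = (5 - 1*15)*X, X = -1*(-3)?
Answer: -1470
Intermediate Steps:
X = 3
G = -30 (G = (5 - 1*15)*3 = (5 - 15)*3 = -10*3 = -30)
G*49 = -30*49 = -1470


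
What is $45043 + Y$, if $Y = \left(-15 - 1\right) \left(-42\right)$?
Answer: $45715$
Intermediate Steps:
$Y = 672$ ($Y = \left(-16\right) \left(-42\right) = 672$)
$45043 + Y = 45043 + 672 = 45715$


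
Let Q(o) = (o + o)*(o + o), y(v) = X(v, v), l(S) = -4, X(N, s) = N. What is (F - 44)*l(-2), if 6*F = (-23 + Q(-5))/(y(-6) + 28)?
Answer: 521/3 ≈ 173.67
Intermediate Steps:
y(v) = v
Q(o) = 4*o**2 (Q(o) = (2*o)*(2*o) = 4*o**2)
F = 7/12 (F = ((-23 + 4*(-5)**2)/(-6 + 28))/6 = ((-23 + 4*25)/22)/6 = ((-23 + 100)*(1/22))/6 = (77*(1/22))/6 = (1/6)*(7/2) = 7/12 ≈ 0.58333)
(F - 44)*l(-2) = (7/12 - 44)*(-4) = -521/12*(-4) = 521/3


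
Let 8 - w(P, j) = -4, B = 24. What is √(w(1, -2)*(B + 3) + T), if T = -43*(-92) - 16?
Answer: 2*√1066 ≈ 65.299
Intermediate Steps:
w(P, j) = 12 (w(P, j) = 8 - 1*(-4) = 8 + 4 = 12)
T = 3940 (T = 3956 - 16 = 3940)
√(w(1, -2)*(B + 3) + T) = √(12*(24 + 3) + 3940) = √(12*27 + 3940) = √(324 + 3940) = √4264 = 2*√1066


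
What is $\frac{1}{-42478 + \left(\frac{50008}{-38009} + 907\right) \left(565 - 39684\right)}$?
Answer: $- \frac{38009}{1348253065747} \approx -2.8191 \cdot 10^{-8}$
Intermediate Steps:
$\frac{1}{-42478 + \left(\frac{50008}{-38009} + 907\right) \left(565 - 39684\right)} = \frac{1}{-42478 + \left(50008 \left(- \frac{1}{38009}\right) + 907\right) \left(-39119\right)} = \frac{1}{-42478 + \left(- \frac{50008}{38009} + 907\right) \left(-39119\right)} = \frac{1}{-42478 + \frac{34424155}{38009} \left(-39119\right)} = \frac{1}{-42478 - \frac{1346638519445}{38009}} = \frac{1}{- \frac{1348253065747}{38009}} = - \frac{38009}{1348253065747}$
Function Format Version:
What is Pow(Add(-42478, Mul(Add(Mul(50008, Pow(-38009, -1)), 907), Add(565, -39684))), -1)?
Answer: Rational(-38009, 1348253065747) ≈ -2.8191e-8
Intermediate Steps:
Pow(Add(-42478, Mul(Add(Mul(50008, Pow(-38009, -1)), 907), Add(565, -39684))), -1) = Pow(Add(-42478, Mul(Add(Mul(50008, Rational(-1, 38009)), 907), -39119)), -1) = Pow(Add(-42478, Mul(Add(Rational(-50008, 38009), 907), -39119)), -1) = Pow(Add(-42478, Mul(Rational(34424155, 38009), -39119)), -1) = Pow(Add(-42478, Rational(-1346638519445, 38009)), -1) = Pow(Rational(-1348253065747, 38009), -1) = Rational(-38009, 1348253065747)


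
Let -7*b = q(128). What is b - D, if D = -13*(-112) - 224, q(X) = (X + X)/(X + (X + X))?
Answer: -25874/21 ≈ -1232.1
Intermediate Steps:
q(X) = ⅔ (q(X) = (2*X)/(X + 2*X) = (2*X)/((3*X)) = (2*X)*(1/(3*X)) = ⅔)
D = 1232 (D = 1456 - 224 = 1232)
b = -2/21 (b = -⅐*⅔ = -2/21 ≈ -0.095238)
b - D = -2/21 - 1*1232 = -2/21 - 1232 = -25874/21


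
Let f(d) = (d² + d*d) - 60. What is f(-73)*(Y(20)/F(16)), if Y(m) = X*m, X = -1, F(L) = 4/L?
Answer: -847840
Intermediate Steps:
f(d) = -60 + 2*d² (f(d) = (d² + d²) - 60 = 2*d² - 60 = -60 + 2*d²)
Y(m) = -m
f(-73)*(Y(20)/F(16)) = (-60 + 2*(-73)²)*((-1*20)/((4/16))) = (-60 + 2*5329)*(-20/(4*(1/16))) = (-60 + 10658)*(-20/¼) = 10598*(-20*4) = 10598*(-80) = -847840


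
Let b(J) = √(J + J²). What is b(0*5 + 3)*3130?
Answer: 6260*√3 ≈ 10843.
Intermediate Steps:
b(0*5 + 3)*3130 = √((0*5 + 3)*(1 + (0*5 + 3)))*3130 = √((0 + 3)*(1 + (0 + 3)))*3130 = √(3*(1 + 3))*3130 = √(3*4)*3130 = √12*3130 = (2*√3)*3130 = 6260*√3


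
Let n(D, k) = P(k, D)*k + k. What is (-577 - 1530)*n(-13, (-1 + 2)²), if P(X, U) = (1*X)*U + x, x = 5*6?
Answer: -37926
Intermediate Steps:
x = 30
P(X, U) = 30 + U*X (P(X, U) = (1*X)*U + 30 = X*U + 30 = U*X + 30 = 30 + U*X)
n(D, k) = k + k*(30 + D*k) (n(D, k) = (30 + D*k)*k + k = k*(30 + D*k) + k = k + k*(30 + D*k))
(-577 - 1530)*n(-13, (-1 + 2)²) = (-577 - 1530)*((-1 + 2)²*(31 - 13*(-1 + 2)²)) = -2107*1²*(31 - 13*1²) = -2107*(31 - 13*1) = -2107*(31 - 13) = -2107*18 = -37926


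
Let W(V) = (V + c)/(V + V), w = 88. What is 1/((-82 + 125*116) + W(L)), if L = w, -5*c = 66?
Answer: 40/576737 ≈ 6.9356e-5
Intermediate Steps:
c = -66/5 (c = -1/5*66 = -66/5 ≈ -13.200)
L = 88
W(V) = (-66/5 + V)/(2*V) (W(V) = (V - 66/5)/(V + V) = (-66/5 + V)/((2*V)) = (-66/5 + V)*(1/(2*V)) = (-66/5 + V)/(2*V))
1/((-82 + 125*116) + W(L)) = 1/((-82 + 125*116) + (1/10)*(-66 + 5*88)/88) = 1/((-82 + 14500) + (1/10)*(1/88)*(-66 + 440)) = 1/(14418 + (1/10)*(1/88)*374) = 1/(14418 + 17/40) = 1/(576737/40) = 40/576737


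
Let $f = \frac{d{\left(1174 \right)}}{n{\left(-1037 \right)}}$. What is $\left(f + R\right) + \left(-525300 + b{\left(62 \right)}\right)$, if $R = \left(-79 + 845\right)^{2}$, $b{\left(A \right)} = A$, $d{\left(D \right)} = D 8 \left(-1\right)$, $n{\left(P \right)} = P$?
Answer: $\frac{63803558}{1037} \approx 61527.0$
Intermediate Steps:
$d{\left(D \right)} = - 8 D$ ($d{\left(D \right)} = 8 D \left(-1\right) = - 8 D$)
$R = 586756$ ($R = 766^{2} = 586756$)
$f = \frac{9392}{1037}$ ($f = \frac{\left(-8\right) 1174}{-1037} = \left(-9392\right) \left(- \frac{1}{1037}\right) = \frac{9392}{1037} \approx 9.0569$)
$\left(f + R\right) + \left(-525300 + b{\left(62 \right)}\right) = \left(\frac{9392}{1037} + 586756\right) + \left(-525300 + 62\right) = \frac{608475364}{1037} - 525238 = \frac{63803558}{1037}$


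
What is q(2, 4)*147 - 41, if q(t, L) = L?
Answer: 547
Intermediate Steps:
q(2, 4)*147 - 41 = 4*147 - 41 = 588 - 41 = 547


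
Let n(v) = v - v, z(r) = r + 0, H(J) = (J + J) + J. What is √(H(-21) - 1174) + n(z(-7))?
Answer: I*√1237 ≈ 35.171*I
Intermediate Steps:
H(J) = 3*J (H(J) = 2*J + J = 3*J)
z(r) = r
n(v) = 0
√(H(-21) - 1174) + n(z(-7)) = √(3*(-21) - 1174) + 0 = √(-63 - 1174) + 0 = √(-1237) + 0 = I*√1237 + 0 = I*√1237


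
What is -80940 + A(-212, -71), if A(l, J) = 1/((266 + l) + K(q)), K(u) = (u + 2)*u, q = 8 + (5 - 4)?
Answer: -12383819/153 ≈ -80940.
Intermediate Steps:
q = 9 (q = 8 + 1 = 9)
K(u) = u*(2 + u) (K(u) = (2 + u)*u = u*(2 + u))
A(l, J) = 1/(365 + l) (A(l, J) = 1/((266 + l) + 9*(2 + 9)) = 1/((266 + l) + 9*11) = 1/((266 + l) + 99) = 1/(365 + l))
-80940 + A(-212, -71) = -80940 + 1/(365 - 212) = -80940 + 1/153 = -12383819/153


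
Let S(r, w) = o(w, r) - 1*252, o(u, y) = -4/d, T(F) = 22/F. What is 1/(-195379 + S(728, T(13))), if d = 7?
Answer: -7/1369421 ≈ -5.1117e-6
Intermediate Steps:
o(u, y) = -4/7
S(r, w) = -1768/7 (S(r, w) = -4/7 - 1*252 = -4/7 - 252 = -1768/7)
1/(-195379 + S(728, T(13))) = 1/(-195379 - 1768/7) = 1/(-1369421/7) = -7/1369421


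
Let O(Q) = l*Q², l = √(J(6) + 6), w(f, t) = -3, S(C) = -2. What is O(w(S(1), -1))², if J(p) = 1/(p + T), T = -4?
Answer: 1053/2 ≈ 526.50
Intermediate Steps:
J(p) = 1/(-4 + p) (J(p) = 1/(p - 4) = 1/(-4 + p))
l = √26/2 (l = √(1/(-4 + 6) + 6) = √(1/2 + 6) = √(½ + 6) = √(13/2) = √26/2 ≈ 2.5495)
O(Q) = √26*Q²/2 (O(Q) = (√26/2)*Q² = √26*Q²/2)
O(w(S(1), -1))² = ((½)*√26*(-3)²)² = ((½)*√26*9)² = (9*√26/2)² = 1053/2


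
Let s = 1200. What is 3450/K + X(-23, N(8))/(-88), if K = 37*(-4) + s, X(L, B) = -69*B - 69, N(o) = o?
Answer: 239223/23144 ≈ 10.336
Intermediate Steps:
X(L, B) = -69 - 69*B
K = 1052 (K = 37*(-4) + 1200 = -148 + 1200 = 1052)
3450/K + X(-23, N(8))/(-88) = 3450/1052 + (-69 - 69*8)/(-88) = 3450*(1/1052) + (-69 - 552)*(-1/88) = 1725/526 - 621*(-1/88) = 1725/526 + 621/88 = 239223/23144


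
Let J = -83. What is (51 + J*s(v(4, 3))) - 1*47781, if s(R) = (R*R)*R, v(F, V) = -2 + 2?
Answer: -47730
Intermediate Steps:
v(F, V) = 0
s(R) = R³ (s(R) = R²*R = R³)
(51 + J*s(v(4, 3))) - 1*47781 = (51 - 83*0³) - 1*47781 = (51 - 83*0) - 47781 = (51 + 0) - 47781 = 51 - 47781 = -47730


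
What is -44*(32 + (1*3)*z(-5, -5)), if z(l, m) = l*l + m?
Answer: -4048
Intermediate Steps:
z(l, m) = m + l² (z(l, m) = l² + m = m + l²)
-44*(32 + (1*3)*z(-5, -5)) = -44*(32 + (1*3)*(-5 + (-5)²)) = -44*(32 + 3*(-5 + 25)) = -44*(32 + 3*20) = -44*(32 + 60) = -44*92 = -4048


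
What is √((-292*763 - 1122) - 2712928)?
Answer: I*√2936846 ≈ 1713.7*I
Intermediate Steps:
√((-292*763 - 1122) - 2712928) = √((-222796 - 1122) - 2712928) = √(-223918 - 2712928) = √(-2936846) = I*√2936846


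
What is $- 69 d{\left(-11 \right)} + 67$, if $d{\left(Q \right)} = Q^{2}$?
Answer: $-8282$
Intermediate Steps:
$- 69 d{\left(-11 \right)} + 67 = - 69 \left(-11\right)^{2} + 67 = \left(-69\right) 121 + 67 = -8349 + 67 = -8282$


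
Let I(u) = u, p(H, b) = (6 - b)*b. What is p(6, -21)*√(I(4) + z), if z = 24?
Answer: -1134*√7 ≈ -3000.3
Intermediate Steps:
p(H, b) = b*(6 - b)
p(6, -21)*√(I(4) + z) = (-21*(6 - 1*(-21)))*√(4 + 24) = (-21*(6 + 21))*√28 = (-21*27)*(2*√7) = -1134*√7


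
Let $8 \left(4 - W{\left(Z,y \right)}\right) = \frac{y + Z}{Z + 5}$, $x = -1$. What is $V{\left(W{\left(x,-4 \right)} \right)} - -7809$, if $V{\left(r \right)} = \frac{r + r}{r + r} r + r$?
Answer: $\frac{125077}{16} \approx 7817.3$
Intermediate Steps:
$W{\left(Z,y \right)} = 4 - \frac{Z + y}{8 \left(5 + Z\right)}$ ($W{\left(Z,y \right)} = 4 - \frac{\left(y + Z\right) \frac{1}{Z + 5}}{8} = 4 - \frac{\left(Z + y\right) \frac{1}{5 + Z}}{8} = 4 - \frac{\frac{1}{5 + Z} \left(Z + y\right)}{8} = 4 - \frac{Z + y}{8 \left(5 + Z\right)}$)
$V{\left(r \right)} = 2 r$ ($V{\left(r \right)} = \frac{2 r}{2 r} r + r = 2 r \frac{1}{2 r} r + r = 1 r + r = r + r = 2 r$)
$V{\left(W{\left(x,-4 \right)} \right)} - -7809 = 2 \frac{160 - -4 + 31 \left(-1\right)}{8 \left(5 - 1\right)} - -7809 = 2 \frac{160 + 4 - 31}{8 \cdot 4} + 7809 = 2 \cdot \frac{1}{8} \cdot \frac{1}{4} \cdot 133 + 7809 = 2 \cdot \frac{133}{32} + 7809 = \frac{133}{16} + 7809 = \frac{125077}{16}$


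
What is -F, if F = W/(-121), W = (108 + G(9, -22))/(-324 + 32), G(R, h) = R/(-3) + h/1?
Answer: -83/35332 ≈ -0.0023491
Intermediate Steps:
G(R, h) = h - R/3 (G(R, h) = R*(-⅓) + h*1 = -R/3 + h = h - R/3)
W = -83/292 (W = (108 + (-22 - ⅓*9))/(-324 + 32) = (108 + (-22 - 3))/(-292) = (108 - 25)*(-1/292) = 83*(-1/292) = -83/292 ≈ -0.28425)
F = 83/35332 (F = -83/292/(-121) = -83/292*(-1/121) = 83/35332 ≈ 0.0023491)
-F = -1*83/35332 = -83/35332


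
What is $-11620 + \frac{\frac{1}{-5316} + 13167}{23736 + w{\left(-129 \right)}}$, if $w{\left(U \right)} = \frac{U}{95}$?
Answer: $- \frac{139276119670475}{11986468956} \approx -11619.0$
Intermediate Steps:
$w{\left(U \right)} = \frac{U}{95}$ ($w{\left(U \right)} = U \frac{1}{95} = \frac{U}{95}$)
$-11620 + \frac{\frac{1}{-5316} + 13167}{23736 + w{\left(-129 \right)}} = -11620 + \frac{\frac{1}{-5316} + 13167}{23736 + \frac{1}{95} \left(-129\right)} = -11620 + \frac{- \frac{1}{5316} + 13167}{23736 - \frac{129}{95}} = -11620 + \frac{69995771}{5316 \cdot \frac{2254791}{95}} = -11620 + \frac{69995771}{5316} \cdot \frac{95}{2254791} = -11620 + \frac{6649598245}{11986468956} = - \frac{139276119670475}{11986468956}$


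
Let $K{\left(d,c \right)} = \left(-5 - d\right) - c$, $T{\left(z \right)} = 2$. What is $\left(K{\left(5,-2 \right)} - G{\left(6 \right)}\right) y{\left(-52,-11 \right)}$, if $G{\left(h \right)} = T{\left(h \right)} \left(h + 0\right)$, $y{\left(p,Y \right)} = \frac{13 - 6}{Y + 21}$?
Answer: $-14$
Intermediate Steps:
$K{\left(d,c \right)} = -5 - c - d$
$y{\left(p,Y \right)} = \frac{7}{21 + Y}$
$G{\left(h \right)} = 2 h$ ($G{\left(h \right)} = 2 \left(h + 0\right) = 2 h$)
$\left(K{\left(5,-2 \right)} - G{\left(6 \right)}\right) y{\left(-52,-11 \right)} = \left(\left(-5 - -2 - 5\right) - 2 \cdot 6\right) \frac{7}{21 - 11} = \left(\left(-5 + 2 - 5\right) - 12\right) \frac{7}{10} = \left(-8 - 12\right) 7 \cdot \frac{1}{10} = \left(-20\right) \frac{7}{10} = -14$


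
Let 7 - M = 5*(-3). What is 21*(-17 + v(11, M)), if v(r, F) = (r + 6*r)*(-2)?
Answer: -3591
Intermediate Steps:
M = 22 (M = 7 - 5*(-3) = 7 - 1*(-15) = 7 + 15 = 22)
v(r, F) = -14*r (v(r, F) = (7*r)*(-2) = -14*r)
21*(-17 + v(11, M)) = 21*(-17 - 14*11) = 21*(-17 - 154) = 21*(-171) = -3591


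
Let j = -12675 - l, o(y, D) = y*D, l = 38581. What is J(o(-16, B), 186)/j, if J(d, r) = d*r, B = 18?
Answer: 6696/6407 ≈ 1.0451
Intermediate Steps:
o(y, D) = D*y
j = -51256 (j = -12675 - 1*38581 = -12675 - 38581 = -51256)
J(o(-16, B), 186)/j = ((18*(-16))*186)/(-51256) = -288*186*(-1/51256) = -53568*(-1/51256) = 6696/6407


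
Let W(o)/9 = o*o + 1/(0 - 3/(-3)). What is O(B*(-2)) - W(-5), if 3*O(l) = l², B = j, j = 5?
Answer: -602/3 ≈ -200.67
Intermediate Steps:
B = 5
O(l) = l²/3
W(o) = 9 + 9*o² (W(o) = 9*(o*o + 1/(0 - 3/(-3))) = 9*(o² + 1/(0 - 3*(-⅓))) = 9*(o² + 1/(0 + 1)) = 9*(o² + 1/1) = 9*(o² + 1) = 9*(1 + o²) = 9 + 9*o²)
O(B*(-2)) - W(-5) = (5*(-2))²/3 - (9 + 9*(-5)²) = (⅓)*(-10)² - (9 + 9*25) = (⅓)*100 - (9 + 225) = 100/3 - 1*234 = 100/3 - 234 = -602/3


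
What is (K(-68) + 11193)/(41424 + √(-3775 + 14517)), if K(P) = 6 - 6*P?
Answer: 240404184/857968517 - 11607*√10742/1715937034 ≈ 0.27950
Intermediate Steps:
(K(-68) + 11193)/(41424 + √(-3775 + 14517)) = ((6 - 6*(-68)) + 11193)/(41424 + √(-3775 + 14517)) = ((6 + 408) + 11193)/(41424 + √10742) = (414 + 11193)/(41424 + √10742) = 11607/(41424 + √10742)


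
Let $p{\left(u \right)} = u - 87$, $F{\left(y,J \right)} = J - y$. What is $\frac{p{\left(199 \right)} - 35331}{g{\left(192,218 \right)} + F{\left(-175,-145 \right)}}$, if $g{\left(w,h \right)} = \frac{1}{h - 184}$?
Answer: $- \frac{1197446}{1021} \approx -1172.8$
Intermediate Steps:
$g{\left(w,h \right)} = \frac{1}{-184 + h}$
$p{\left(u \right)} = -87 + u$ ($p{\left(u \right)} = u - 87 = -87 + u$)
$\frac{p{\left(199 \right)} - 35331}{g{\left(192,218 \right)} + F{\left(-175,-145 \right)}} = \frac{\left(-87 + 199\right) - 35331}{\frac{1}{-184 + 218} - -30} = \frac{112 - 35331}{\frac{1}{34} + \left(-145 + 175\right)} = - \frac{35219}{\frac{1}{34} + 30} = - \frac{35219}{\frac{1021}{34}} = \left(-35219\right) \frac{34}{1021} = - \frac{1197446}{1021}$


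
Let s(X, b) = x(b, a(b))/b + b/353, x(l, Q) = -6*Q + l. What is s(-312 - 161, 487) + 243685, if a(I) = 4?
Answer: 41892532643/171911 ≈ 2.4369e+5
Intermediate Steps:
x(l, Q) = l - 6*Q
s(X, b) = b/353 + (-24 + b)/b (s(X, b) = (b - 6*4)/b + b/353 = (b - 24)/b + b*(1/353) = (-24 + b)/b + b/353 = b/353 + (-24 + b)/b)
s(-312 - 161, 487) + 243685 = (1 - 24/487 + (1/353)*487) + 243685 = (1 - 24*1/487 + 487/353) + 243685 = (1 - 24/487 + 487/353) + 243685 = 400608/171911 + 243685 = 41892532643/171911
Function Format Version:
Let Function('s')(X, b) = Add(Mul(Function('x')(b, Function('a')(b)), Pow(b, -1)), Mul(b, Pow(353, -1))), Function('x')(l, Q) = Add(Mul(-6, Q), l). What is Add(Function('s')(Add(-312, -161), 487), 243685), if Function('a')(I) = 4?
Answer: Rational(41892532643, 171911) ≈ 2.4369e+5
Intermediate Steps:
Function('x')(l, Q) = Add(l, Mul(-6, Q))
Function('s')(X, b) = Add(Mul(Rational(1, 353), b), Mul(Pow(b, -1), Add(-24, b))) (Function('s')(X, b) = Add(Mul(Add(b, Mul(-6, 4)), Pow(b, -1)), Mul(b, Pow(353, -1))) = Add(Mul(Add(b, -24), Pow(b, -1)), Mul(b, Rational(1, 353))) = Add(Mul(Add(-24, b), Pow(b, -1)), Mul(Rational(1, 353), b)) = Add(Mul(Pow(b, -1), Add(-24, b)), Mul(Rational(1, 353), b)) = Add(Mul(Rational(1, 353), b), Mul(Pow(b, -1), Add(-24, b))))
Add(Function('s')(Add(-312, -161), 487), 243685) = Add(Add(1, Mul(-24, Pow(487, -1)), Mul(Rational(1, 353), 487)), 243685) = Add(Add(1, Mul(-24, Rational(1, 487)), Rational(487, 353)), 243685) = Add(Add(1, Rational(-24, 487), Rational(487, 353)), 243685) = Add(Rational(400608, 171911), 243685) = Rational(41892532643, 171911)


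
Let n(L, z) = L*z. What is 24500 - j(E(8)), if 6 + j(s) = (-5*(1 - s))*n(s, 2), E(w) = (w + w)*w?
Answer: -138054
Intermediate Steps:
E(w) = 2*w² (E(w) = (2*w)*w = 2*w²)
j(s) = -6 + 2*s*(-5 + 5*s) (j(s) = -6 + (-5*(1 - s))*(s*2) = -6 + (-5 + 5*s)*(2*s) = -6 + 2*s*(-5 + 5*s))
24500 - j(E(8)) = 24500 - (-6 - 20*8² + 10*(2*8²)²) = 24500 - (-6 - 20*64 + 10*(2*64)²) = 24500 - (-6 - 10*128 + 10*128²) = 24500 - (-6 - 1280 + 10*16384) = 24500 - (-6 - 1280 + 163840) = 24500 - 1*162554 = 24500 - 162554 = -138054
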